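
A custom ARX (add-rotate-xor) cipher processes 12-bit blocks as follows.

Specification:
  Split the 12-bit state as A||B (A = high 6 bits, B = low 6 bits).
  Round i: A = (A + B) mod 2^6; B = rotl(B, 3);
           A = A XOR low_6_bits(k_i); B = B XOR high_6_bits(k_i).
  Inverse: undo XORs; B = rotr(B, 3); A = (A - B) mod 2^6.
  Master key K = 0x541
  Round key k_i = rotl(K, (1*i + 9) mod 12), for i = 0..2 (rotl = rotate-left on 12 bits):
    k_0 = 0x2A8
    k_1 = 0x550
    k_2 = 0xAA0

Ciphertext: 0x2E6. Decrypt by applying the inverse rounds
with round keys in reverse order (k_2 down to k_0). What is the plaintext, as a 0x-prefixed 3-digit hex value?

s_0 = ciphertext = 0x2E6
s_1 = InvRound(s_0, k_2) = 0x2A1
s_2 = InvRound(s_1, k_1) = 0xD26
s_3 = InvRound(s_2, k_0) = 0xDE5

0xDE5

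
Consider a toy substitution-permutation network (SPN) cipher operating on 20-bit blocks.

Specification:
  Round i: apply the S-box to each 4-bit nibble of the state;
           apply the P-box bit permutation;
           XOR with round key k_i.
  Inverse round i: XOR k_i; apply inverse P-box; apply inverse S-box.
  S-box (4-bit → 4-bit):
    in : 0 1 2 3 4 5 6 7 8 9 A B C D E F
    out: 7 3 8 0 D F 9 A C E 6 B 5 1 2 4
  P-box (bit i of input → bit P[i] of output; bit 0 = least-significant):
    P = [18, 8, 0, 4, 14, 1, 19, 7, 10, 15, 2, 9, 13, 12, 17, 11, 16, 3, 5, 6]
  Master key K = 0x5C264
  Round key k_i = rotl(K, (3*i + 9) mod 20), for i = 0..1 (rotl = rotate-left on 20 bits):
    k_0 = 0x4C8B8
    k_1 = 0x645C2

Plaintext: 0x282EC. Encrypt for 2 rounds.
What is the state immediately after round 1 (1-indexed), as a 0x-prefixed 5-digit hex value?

0x2C2FB

s_0 = plaintext = 0x282EC
s_1 = Round(s_0, k_0) = 0x2C2FB
s_2 = Round(s_1, k_1) = 0x86692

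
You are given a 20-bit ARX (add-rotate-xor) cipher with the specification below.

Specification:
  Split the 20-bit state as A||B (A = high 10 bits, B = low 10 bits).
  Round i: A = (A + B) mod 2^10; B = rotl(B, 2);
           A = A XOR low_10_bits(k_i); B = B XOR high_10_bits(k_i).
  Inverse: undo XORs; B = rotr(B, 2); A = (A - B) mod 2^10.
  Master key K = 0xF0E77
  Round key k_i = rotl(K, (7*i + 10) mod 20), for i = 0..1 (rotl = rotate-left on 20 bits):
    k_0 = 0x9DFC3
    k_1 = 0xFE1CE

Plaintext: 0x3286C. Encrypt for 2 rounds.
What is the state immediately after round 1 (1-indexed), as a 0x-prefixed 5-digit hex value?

s_0 = plaintext = 0x3286C
s_1 = Round(s_0, k_0) = 0xBD7C7
s_2 = Round(s_1, k_1) = 0xDC8E7

0xBD7C7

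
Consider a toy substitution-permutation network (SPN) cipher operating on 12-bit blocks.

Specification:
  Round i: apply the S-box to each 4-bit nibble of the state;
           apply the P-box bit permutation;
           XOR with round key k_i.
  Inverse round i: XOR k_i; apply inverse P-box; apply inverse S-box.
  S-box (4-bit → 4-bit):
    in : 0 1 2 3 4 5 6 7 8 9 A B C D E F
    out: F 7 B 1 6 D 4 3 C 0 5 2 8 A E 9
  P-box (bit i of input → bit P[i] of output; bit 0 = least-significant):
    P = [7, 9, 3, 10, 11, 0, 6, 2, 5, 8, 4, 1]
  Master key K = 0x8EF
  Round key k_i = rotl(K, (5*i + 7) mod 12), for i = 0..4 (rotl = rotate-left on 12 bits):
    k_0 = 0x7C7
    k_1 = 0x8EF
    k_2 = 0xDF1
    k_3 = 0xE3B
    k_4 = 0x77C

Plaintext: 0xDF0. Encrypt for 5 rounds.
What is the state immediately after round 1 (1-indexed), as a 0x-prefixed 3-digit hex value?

0x849

s_0 = plaintext = 0xDF0
s_1 = Round(s_0, k_0) = 0x849
s_2 = Round(s_1, k_1) = 0x8BC
s_3 = Round(s_2, k_2) = 0x9E2
s_4 = Round(s_3, k_3) = 0x8FE
s_5 = Round(s_4, k_4) = 0x962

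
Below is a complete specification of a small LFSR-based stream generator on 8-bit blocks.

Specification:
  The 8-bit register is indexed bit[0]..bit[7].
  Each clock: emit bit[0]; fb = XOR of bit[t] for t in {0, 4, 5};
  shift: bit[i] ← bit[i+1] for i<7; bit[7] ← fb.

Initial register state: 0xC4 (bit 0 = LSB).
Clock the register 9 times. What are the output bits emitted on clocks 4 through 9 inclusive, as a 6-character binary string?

000110

reg_0 = 0xC4
clock 1: out=0, reg = 0x62
clock 2: out=0, reg = 0xB1
clock 3: out=1, reg = 0xD8
clock 4: out=0, reg = 0xEC
clock 5: out=0, reg = 0xF6
clock 6: out=0, reg = 0x7B
clock 7: out=1, reg = 0xBD
clock 8: out=1, reg = 0xDE
clock 9: out=0, reg = 0xEF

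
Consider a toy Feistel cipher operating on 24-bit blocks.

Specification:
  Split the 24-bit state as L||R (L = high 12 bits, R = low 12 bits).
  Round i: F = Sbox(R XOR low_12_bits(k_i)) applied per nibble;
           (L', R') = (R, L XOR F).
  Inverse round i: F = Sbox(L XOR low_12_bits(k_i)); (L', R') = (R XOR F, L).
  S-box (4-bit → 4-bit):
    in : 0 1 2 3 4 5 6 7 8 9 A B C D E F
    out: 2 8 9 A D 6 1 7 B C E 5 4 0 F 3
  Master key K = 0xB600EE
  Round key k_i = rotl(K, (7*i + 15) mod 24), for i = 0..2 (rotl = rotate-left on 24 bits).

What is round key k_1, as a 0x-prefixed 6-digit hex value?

0xAD803B

K = 0xB600EE
k_0 = rotl(K, (7*0+15) mod 24) = rotl(K, 15) = 0x775B00
k_1 = rotl(K, (7*1+15) mod 24) = rotl(K, 22) = 0xAD803B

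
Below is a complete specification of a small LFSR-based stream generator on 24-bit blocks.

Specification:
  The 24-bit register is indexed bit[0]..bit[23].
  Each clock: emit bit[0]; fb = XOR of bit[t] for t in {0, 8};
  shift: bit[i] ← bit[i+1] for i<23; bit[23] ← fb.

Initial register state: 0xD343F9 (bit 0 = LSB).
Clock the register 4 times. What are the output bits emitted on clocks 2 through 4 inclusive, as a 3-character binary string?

001

reg_0 = 0xD343F9
clock 1: out=1, reg = 0x69A1FC
clock 2: out=0, reg = 0xB4D0FE
clock 3: out=0, reg = 0x5A687F
clock 4: out=1, reg = 0xAD343F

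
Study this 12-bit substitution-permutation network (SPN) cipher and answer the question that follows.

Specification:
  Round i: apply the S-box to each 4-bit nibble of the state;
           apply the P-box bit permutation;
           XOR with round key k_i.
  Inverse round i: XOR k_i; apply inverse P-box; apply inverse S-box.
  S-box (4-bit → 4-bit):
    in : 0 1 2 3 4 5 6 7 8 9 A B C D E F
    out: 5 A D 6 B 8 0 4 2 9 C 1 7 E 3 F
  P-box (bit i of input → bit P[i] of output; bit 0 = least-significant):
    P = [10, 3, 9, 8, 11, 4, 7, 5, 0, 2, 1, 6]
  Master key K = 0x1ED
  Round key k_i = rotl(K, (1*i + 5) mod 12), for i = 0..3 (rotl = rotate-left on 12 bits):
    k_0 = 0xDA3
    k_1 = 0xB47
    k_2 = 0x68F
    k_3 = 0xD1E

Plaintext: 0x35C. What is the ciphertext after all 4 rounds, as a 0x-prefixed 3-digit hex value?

0xFF5

s_0 = plaintext = 0x35C
s_1 = Round(s_0, k_0) = 0xB8D
s_2 = Round(s_1, k_1) = 0x85E
s_3 = Round(s_2, k_2) = 0x2A3
s_4 = Round(s_3, k_3) = 0xFF5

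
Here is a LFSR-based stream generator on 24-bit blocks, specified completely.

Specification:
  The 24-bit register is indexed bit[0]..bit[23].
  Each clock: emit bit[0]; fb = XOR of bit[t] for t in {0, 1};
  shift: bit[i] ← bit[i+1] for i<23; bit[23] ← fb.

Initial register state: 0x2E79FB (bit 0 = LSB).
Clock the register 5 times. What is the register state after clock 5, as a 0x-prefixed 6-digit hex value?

0x3173CF

reg_0 = 0x2E79FB
clock 1: out=1, reg = 0x173CFD
clock 2: out=1, reg = 0x8B9E7E
clock 3: out=0, reg = 0xC5CF3F
clock 4: out=1, reg = 0x62E79F
clock 5: out=1, reg = 0x3173CF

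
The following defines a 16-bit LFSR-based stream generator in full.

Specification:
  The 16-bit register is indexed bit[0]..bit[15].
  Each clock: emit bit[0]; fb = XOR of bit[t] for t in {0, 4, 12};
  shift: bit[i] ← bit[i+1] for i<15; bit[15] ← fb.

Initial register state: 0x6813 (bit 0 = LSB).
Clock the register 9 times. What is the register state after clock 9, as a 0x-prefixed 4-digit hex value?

0xEA34

reg_0 = 0x6813
clock 1: out=1, reg = 0x3409
clock 2: out=1, reg = 0x1A04
clock 3: out=0, reg = 0x8D02
clock 4: out=0, reg = 0x4681
clock 5: out=1, reg = 0xA340
clock 6: out=0, reg = 0x51A0
clock 7: out=0, reg = 0xA8D0
clock 8: out=0, reg = 0xD468
clock 9: out=0, reg = 0xEA34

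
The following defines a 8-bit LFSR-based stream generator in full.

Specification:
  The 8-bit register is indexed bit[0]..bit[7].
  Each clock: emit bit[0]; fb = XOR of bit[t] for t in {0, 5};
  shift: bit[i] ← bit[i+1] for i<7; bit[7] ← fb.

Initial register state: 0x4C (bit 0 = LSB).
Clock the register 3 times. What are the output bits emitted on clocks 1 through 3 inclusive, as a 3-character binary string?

001

reg_0 = 0x4C
clock 1: out=0, reg = 0x26
clock 2: out=0, reg = 0x93
clock 3: out=1, reg = 0xC9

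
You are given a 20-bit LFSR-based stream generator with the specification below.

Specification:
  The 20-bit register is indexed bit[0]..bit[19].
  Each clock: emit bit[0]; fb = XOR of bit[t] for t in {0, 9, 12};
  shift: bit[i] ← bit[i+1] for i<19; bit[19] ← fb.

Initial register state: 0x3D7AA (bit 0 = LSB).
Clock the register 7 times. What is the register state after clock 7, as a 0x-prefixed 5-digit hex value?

0xF87AF

reg_0 = 0x3D7AA
clock 1: out=0, reg = 0x1EBD5
clock 2: out=1, reg = 0x0F5EA
clock 3: out=0, reg = 0x87AF5
clock 4: out=1, reg = 0xC3D7A
clock 5: out=0, reg = 0xE1EBD
clock 6: out=1, reg = 0xF0F5E
clock 7: out=0, reg = 0xF87AF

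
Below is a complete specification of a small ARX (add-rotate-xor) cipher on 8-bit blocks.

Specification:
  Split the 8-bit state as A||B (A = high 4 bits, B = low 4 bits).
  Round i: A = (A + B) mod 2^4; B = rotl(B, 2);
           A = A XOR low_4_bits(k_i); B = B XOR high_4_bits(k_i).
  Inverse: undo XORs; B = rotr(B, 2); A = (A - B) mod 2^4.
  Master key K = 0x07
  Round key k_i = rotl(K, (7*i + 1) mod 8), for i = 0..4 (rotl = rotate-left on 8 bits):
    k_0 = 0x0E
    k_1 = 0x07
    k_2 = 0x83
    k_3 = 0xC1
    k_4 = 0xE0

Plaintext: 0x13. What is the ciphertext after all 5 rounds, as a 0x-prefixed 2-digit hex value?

s_0 = plaintext = 0x13
s_1 = Round(s_0, k_0) = 0xAC
s_2 = Round(s_1, k_1) = 0x13
s_3 = Round(s_2, k_2) = 0x74
s_4 = Round(s_3, k_3) = 0xAD
s_5 = Round(s_4, k_4) = 0x79

0x79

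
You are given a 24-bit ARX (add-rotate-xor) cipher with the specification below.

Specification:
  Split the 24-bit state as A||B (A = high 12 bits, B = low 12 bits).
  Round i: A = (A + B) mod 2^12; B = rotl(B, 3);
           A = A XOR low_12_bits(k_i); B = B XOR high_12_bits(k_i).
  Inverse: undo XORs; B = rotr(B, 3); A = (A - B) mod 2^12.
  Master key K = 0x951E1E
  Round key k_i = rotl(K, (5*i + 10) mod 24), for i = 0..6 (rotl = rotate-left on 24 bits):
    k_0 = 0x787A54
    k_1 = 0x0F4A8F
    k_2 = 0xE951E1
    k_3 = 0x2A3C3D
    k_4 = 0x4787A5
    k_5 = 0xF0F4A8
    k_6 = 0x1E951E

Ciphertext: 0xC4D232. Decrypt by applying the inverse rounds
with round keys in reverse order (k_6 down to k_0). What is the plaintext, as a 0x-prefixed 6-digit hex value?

0x68B855

s_0 = ciphertext = 0xC4D232
s_1 = InvRound(s_0, k_6) = 0x2D867B
s_2 = InvRound(s_1, k_5) = 0xD4292E
s_3 = InvRound(s_2, k_4) = 0xD3DDAA
s_4 = InvRound(s_3, k_3) = 0xD1F3E1
s_5 = InvRound(s_4, k_2) = 0x3509AE
s_6 = InvRound(s_5, k_1) = 0x4B452B
s_7 = InvRound(s_6, k_0) = 0x68B855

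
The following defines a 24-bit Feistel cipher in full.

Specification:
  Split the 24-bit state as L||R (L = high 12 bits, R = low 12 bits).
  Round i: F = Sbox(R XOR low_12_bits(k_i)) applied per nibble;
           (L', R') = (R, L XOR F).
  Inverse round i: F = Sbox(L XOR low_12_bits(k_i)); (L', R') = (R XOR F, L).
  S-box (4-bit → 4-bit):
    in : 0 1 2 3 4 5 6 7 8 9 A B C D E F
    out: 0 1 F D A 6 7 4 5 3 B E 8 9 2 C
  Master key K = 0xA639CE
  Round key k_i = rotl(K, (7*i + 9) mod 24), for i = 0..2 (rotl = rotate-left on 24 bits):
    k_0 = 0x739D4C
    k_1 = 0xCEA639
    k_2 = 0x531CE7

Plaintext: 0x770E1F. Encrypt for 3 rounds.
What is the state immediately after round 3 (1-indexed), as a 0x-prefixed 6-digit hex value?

0x6E5112

s_0 = plaintext = 0x770E1F
s_1 = Round(s_0, k_0) = 0xE1FA1D
s_2 = Round(s_1, k_1) = 0xA1D6E5
s_3 = Round(s_2, k_2) = 0x6E5112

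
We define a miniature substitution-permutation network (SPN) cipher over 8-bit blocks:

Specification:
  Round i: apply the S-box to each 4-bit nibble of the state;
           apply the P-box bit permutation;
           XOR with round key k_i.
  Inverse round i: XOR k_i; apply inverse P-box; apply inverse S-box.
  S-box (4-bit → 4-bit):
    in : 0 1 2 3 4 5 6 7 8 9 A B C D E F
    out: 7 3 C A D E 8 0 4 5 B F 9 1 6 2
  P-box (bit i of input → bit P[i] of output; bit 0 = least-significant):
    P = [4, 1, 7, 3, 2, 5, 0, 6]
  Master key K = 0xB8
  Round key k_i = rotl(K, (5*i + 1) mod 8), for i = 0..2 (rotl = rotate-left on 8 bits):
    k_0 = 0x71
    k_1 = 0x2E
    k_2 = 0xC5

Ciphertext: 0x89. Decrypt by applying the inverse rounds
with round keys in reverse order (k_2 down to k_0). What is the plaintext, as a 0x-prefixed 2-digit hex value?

s_0 = ciphertext = 0x89
s_1 = InvRound(s_0, k_2) = 0xC6
s_2 = InvRound(s_1, k_1) = 0x32
s_3 = InvRound(s_2, k_0) = 0x2F

0x2F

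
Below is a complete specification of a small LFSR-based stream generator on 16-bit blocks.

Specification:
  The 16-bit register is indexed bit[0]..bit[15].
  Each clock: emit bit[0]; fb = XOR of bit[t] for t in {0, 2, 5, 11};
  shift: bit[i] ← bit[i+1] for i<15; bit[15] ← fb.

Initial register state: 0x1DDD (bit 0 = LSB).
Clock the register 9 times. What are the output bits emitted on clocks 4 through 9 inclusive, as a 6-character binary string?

110111

reg_0 = 0x1DDD
clock 1: out=1, reg = 0x8EEE
clock 2: out=0, reg = 0xC777
clock 3: out=1, reg = 0xE3BB
clock 4: out=1, reg = 0x71DD
clock 5: out=1, reg = 0x38EE
clock 6: out=0, reg = 0x9C77
clock 7: out=1, reg = 0x4E3B
clock 8: out=1, reg = 0xA71D
clock 9: out=1, reg = 0x538E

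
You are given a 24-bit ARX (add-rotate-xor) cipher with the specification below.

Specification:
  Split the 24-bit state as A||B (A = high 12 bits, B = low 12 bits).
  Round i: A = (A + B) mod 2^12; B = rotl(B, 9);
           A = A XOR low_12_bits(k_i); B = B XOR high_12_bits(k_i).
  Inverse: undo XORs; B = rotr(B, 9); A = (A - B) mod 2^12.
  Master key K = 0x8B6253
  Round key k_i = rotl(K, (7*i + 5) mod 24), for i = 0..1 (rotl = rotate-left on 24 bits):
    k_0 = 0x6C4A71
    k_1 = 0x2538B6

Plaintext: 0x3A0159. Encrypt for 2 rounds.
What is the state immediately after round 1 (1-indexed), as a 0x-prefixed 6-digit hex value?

s_0 = plaintext = 0x3A0159
s_1 = Round(s_0, k_0) = 0xE884EF
s_2 = Round(s_1, k_1) = 0xBC1CCE

0xE884EF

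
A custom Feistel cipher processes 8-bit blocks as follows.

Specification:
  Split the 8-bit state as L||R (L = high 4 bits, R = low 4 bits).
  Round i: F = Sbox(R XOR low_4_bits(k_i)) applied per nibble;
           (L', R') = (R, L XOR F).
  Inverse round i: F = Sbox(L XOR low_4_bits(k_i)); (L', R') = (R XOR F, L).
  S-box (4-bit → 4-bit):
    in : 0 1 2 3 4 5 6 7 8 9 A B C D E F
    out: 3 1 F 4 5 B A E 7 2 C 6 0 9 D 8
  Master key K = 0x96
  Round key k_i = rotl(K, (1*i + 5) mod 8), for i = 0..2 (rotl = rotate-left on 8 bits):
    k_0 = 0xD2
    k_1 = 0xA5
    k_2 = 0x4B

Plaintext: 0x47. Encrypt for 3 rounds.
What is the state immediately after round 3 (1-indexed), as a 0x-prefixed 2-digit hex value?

0xBC

s_0 = plaintext = 0x47
s_1 = Round(s_0, k_0) = 0x7F
s_2 = Round(s_1, k_1) = 0xFB
s_3 = Round(s_2, k_2) = 0xBC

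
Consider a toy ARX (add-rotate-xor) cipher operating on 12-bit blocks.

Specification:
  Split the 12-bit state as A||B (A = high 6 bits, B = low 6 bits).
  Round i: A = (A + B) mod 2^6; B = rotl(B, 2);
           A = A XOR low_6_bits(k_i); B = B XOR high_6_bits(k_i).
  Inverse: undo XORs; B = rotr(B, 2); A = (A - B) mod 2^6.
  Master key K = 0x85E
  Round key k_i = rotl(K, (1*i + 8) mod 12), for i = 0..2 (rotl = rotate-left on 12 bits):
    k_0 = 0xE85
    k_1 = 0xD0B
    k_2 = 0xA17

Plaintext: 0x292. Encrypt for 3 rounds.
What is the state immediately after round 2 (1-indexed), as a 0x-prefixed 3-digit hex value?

s_0 = plaintext = 0x292
s_1 = Round(s_0, k_0) = 0x673
s_2 = Round(s_1, k_1) = 0x1FB
s_3 = Round(s_2, k_2) = 0x547

0x1FB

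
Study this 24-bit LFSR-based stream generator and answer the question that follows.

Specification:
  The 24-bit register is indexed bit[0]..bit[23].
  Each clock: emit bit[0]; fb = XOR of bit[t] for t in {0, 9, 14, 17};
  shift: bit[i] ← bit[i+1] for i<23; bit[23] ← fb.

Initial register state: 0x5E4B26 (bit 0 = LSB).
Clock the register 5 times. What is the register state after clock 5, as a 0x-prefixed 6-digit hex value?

0xAAF259

reg_0 = 0x5E4B26
clock 1: out=0, reg = 0xAF2593
clock 2: out=1, reg = 0x5792C9
clock 3: out=1, reg = 0xABC964
clock 4: out=0, reg = 0x55E4B2
clock 5: out=0, reg = 0xAAF259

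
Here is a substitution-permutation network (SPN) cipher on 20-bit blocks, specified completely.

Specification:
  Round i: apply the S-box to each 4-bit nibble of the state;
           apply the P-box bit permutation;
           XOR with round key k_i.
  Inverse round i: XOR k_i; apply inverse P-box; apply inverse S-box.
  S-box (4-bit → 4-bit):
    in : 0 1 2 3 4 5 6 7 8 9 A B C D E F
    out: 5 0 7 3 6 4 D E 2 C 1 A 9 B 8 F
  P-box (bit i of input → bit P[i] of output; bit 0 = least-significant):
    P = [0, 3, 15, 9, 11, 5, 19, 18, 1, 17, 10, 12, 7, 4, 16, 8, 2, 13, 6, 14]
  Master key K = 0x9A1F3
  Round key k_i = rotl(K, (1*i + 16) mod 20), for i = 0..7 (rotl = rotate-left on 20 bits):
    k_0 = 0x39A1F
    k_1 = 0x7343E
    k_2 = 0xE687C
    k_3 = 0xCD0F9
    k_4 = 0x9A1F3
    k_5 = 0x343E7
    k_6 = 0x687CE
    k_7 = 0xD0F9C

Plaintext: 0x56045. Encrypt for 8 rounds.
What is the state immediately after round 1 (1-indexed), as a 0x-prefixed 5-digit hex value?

0xA1FFD

s_0 = plaintext = 0x56045
s_1 = Round(s_0, k_0) = 0xA1FFD
s_2 = Round(s_1, k_1) = 0x92A11
s_3 = Round(s_2, k_2) = 0xF28AE
s_4 = Round(s_3, k_3) = 0xFBA2D
s_5 = Round(s_4, k_4) = 0x1CA8C
s_6 = Round(s_5, k_5) = 0x34044
s_7 = Round(s_6, k_6) = 0xF23F0
s_8 = Round(s_7, k_7) = 0x2E76B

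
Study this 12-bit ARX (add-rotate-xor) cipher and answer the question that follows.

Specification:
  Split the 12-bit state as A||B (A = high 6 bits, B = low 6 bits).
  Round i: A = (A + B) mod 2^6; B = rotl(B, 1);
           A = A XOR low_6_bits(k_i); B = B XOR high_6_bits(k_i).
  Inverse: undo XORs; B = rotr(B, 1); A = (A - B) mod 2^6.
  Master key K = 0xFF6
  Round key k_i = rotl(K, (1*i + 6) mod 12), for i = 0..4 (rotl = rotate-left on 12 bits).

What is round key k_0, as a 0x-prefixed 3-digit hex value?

K = 0xFF6
k_0 = rotl(K, (1*0+6) mod 12) = rotl(K, 6) = 0xDBF

0xDBF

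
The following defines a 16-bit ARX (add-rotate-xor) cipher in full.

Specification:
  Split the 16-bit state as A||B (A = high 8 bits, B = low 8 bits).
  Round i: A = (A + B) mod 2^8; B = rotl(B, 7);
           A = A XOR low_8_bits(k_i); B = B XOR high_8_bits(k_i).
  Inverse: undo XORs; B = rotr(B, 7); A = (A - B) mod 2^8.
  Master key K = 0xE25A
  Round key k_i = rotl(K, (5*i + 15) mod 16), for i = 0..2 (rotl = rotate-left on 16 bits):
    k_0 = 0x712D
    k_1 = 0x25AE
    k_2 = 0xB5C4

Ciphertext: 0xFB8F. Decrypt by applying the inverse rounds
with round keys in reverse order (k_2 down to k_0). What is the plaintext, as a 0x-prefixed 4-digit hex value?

0x47A7

s_0 = ciphertext = 0xFB8F
s_1 = InvRound(s_0, k_2) = 0xCB74
s_2 = InvRound(s_1, k_1) = 0xC3A2
s_3 = InvRound(s_2, k_0) = 0x47A7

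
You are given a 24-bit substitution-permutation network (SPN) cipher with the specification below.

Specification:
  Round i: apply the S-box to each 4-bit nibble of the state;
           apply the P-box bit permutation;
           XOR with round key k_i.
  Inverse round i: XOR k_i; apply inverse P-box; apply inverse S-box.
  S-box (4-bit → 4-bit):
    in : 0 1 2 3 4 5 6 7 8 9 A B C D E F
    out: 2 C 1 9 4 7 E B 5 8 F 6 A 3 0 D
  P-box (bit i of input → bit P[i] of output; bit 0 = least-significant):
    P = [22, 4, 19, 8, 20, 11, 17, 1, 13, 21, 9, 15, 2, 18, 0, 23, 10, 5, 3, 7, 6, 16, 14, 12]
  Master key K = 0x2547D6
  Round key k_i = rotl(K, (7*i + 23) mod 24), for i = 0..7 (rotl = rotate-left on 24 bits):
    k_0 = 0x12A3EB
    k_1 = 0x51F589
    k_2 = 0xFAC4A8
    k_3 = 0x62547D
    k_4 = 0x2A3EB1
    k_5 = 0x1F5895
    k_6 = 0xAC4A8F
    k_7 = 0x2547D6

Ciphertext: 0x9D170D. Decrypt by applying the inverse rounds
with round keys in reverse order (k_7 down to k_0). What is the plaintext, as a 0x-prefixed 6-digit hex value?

s_0 = ciphertext = 0x9D170D
s_1 = InvRound(s_0, k_7) = 0xF1103B
s_2 = InvRound(s_1, k_6) = 0x6CD4D5
s_3 = InvRound(s_2, k_5) = 0xD2EC52
s_4 = InvRound(s_3, k_4) = 0xFC1638
s_5 = InvRound(s_4, k_3) = 0x8EA484
s_6 = InvRound(s_5, k_2) = 0x4BDD22
s_7 = InvRound(s_6, k_1) = 0xE642A4
s_8 = InvRound(s_7, k_0) = 0x84A733

0x84A733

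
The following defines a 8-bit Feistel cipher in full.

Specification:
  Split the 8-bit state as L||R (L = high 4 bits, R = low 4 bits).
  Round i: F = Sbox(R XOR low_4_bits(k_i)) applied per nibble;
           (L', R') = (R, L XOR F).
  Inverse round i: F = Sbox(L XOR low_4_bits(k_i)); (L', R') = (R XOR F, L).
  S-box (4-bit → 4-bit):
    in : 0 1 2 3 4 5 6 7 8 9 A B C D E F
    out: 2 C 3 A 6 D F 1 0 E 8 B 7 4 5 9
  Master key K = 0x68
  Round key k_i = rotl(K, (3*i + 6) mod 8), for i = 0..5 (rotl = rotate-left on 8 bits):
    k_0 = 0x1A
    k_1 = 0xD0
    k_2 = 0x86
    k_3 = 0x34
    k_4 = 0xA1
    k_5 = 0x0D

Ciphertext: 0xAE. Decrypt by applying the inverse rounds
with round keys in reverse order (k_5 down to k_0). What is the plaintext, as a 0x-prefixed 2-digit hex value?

s_0 = ciphertext = 0xAE
s_1 = InvRound(s_0, k_5) = 0xFA
s_2 = InvRound(s_1, k_4) = 0xFF
s_3 = InvRound(s_2, k_3) = 0x4F
s_4 = InvRound(s_3, k_2) = 0xC4
s_5 = InvRound(s_4, k_1) = 0x3C
s_6 = InvRound(s_5, k_0) = 0x23

0x23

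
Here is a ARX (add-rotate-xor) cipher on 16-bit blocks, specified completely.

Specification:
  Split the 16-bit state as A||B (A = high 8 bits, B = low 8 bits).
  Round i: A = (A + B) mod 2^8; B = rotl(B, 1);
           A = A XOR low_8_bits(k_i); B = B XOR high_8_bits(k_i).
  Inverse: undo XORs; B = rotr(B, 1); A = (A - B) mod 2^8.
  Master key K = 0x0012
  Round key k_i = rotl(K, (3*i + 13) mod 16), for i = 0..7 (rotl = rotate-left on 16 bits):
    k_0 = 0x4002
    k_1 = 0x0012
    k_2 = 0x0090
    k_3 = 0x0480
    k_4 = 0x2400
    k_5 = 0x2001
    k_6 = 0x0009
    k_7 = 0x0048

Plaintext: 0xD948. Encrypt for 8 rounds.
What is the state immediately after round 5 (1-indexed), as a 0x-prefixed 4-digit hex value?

0x5721

s_0 = plaintext = 0xD948
s_1 = Round(s_0, k_0) = 0x23D0
s_2 = Round(s_1, k_1) = 0xE1A1
s_3 = Round(s_2, k_2) = 0x1243
s_4 = Round(s_3, k_3) = 0xD582
s_5 = Round(s_4, k_4) = 0x5721
s_6 = Round(s_5, k_5) = 0x7962
s_7 = Round(s_6, k_6) = 0xD2C4
s_8 = Round(s_7, k_7) = 0xDE89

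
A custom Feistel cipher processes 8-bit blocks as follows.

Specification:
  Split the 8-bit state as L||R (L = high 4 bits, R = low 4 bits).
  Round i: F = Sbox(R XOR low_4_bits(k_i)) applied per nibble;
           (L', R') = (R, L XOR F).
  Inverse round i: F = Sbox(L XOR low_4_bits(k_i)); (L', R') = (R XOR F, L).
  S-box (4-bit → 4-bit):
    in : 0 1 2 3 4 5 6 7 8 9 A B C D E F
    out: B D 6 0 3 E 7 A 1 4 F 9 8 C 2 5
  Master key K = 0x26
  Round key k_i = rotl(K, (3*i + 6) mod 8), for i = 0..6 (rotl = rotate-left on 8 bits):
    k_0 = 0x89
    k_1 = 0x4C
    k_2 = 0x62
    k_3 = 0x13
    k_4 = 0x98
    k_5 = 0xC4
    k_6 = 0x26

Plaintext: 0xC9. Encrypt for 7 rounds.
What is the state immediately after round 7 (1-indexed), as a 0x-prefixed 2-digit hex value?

s_0 = plaintext = 0xC9
s_1 = Round(s_0, k_0) = 0x97
s_2 = Round(s_1, k_1) = 0x70
s_3 = Round(s_2, k_2) = 0x01
s_4 = Round(s_3, k_3) = 0x16
s_5 = Round(s_4, k_4) = 0x63
s_6 = Round(s_5, k_5) = 0x3C
s_7 = Round(s_6, k_6) = 0xCC

0xCC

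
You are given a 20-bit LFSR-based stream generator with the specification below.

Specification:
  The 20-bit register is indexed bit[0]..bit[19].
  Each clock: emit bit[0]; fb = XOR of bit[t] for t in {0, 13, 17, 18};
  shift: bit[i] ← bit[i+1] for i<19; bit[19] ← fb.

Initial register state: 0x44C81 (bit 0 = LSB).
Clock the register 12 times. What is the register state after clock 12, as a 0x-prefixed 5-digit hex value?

0x12044

reg_0 = 0x44C81
clock 1: out=1, reg = 0x22640
clock 2: out=0, reg = 0x11320
clock 3: out=0, reg = 0x08990
clock 4: out=0, reg = 0x044C8
clock 5: out=0, reg = 0x02264
clock 6: out=0, reg = 0x81132
clock 7: out=0, reg = 0x40899
clock 8: out=1, reg = 0x2044C
clock 9: out=0, reg = 0x90226
clock 10: out=0, reg = 0x48113
clock 11: out=1, reg = 0x24089
clock 12: out=1, reg = 0x12044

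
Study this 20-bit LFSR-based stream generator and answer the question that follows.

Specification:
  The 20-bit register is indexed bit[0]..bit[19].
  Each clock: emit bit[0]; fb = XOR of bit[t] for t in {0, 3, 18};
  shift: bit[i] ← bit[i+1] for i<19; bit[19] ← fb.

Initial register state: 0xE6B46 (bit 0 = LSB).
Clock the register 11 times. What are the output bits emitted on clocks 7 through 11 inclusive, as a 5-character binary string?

reg_0 = 0xE6B46
clock 1: out=0, reg = 0xF35A3
clock 2: out=1, reg = 0x79AD1
clock 3: out=1, reg = 0x3CD68
clock 4: out=0, reg = 0x9E6B4
clock 5: out=0, reg = 0x4F35A
clock 6: out=0, reg = 0x279AD
clock 7: out=1, reg = 0x13CD6
clock 8: out=0, reg = 0x09E6B
clock 9: out=1, reg = 0x04F35
clock 10: out=1, reg = 0x8279A
clock 11: out=0, reg = 0xC13CD

10110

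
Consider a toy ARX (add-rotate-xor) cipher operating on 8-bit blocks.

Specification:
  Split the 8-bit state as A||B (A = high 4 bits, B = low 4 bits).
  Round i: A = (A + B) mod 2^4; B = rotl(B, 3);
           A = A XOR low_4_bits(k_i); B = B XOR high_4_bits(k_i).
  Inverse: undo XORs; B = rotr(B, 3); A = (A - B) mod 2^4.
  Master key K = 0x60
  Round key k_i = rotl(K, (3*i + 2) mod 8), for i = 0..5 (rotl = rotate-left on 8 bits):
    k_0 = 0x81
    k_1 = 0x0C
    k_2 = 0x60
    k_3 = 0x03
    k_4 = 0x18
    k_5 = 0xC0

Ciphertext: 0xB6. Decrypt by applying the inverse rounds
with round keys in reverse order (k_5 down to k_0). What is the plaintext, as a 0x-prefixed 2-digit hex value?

0x2A

s_0 = ciphertext = 0xB6
s_1 = InvRound(s_0, k_5) = 0x65
s_2 = InvRound(s_1, k_4) = 0x68
s_3 = InvRound(s_2, k_3) = 0x41
s_4 = InvRound(s_3, k_2) = 0x6E
s_5 = InvRound(s_4, k_1) = 0xDD
s_6 = InvRound(s_5, k_0) = 0x2A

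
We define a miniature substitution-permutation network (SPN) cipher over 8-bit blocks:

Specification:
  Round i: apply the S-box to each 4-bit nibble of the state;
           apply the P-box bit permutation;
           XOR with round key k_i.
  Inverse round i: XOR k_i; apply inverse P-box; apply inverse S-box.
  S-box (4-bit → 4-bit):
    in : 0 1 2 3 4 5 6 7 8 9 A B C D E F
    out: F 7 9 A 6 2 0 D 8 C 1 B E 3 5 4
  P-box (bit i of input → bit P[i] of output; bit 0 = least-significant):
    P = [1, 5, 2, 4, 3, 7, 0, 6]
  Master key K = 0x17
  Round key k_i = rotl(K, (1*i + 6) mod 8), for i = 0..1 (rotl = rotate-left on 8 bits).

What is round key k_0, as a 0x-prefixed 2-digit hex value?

0xC5

K = 0x17
k_0 = rotl(K, (1*0+6) mod 8) = rotl(K, 6) = 0xC5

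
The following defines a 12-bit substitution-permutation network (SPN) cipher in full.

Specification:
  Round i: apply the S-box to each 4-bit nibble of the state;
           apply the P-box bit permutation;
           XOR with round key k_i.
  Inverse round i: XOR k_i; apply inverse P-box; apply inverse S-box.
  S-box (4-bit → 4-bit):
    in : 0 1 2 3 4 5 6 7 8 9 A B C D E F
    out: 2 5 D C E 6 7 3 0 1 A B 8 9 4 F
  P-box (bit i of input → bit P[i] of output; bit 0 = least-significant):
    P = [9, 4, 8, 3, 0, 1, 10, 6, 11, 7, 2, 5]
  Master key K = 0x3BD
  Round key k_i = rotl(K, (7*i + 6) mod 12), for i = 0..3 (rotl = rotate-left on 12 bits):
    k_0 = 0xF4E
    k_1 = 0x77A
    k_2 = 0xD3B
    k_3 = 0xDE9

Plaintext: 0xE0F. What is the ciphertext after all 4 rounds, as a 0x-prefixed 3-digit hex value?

0x3E3

s_0 = plaintext = 0xE0F
s_1 = Round(s_0, k_0) = 0xC50
s_2 = Round(s_1, k_1) = 0x348
s_3 = Round(s_2, k_2) = 0x95D
s_4 = Round(s_3, k_3) = 0x3E3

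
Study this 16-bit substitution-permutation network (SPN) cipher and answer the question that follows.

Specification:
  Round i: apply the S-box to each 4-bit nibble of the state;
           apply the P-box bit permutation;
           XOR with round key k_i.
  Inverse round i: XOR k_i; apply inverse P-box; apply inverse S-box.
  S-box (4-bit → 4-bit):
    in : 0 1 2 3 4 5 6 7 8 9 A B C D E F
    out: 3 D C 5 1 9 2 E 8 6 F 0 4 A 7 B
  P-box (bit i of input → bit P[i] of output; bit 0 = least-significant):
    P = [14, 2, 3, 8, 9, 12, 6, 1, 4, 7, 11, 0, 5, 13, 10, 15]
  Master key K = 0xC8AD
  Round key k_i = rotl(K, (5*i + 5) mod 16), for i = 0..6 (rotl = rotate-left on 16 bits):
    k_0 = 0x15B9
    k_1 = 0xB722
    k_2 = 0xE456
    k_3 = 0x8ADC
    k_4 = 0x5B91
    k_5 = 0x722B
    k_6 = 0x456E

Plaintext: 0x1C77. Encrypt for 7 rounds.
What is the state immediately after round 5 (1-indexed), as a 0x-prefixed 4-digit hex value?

s_0 = plaintext = 0x1C77
s_1 = Round(s_0, k_0) = 0x88D7
s_2 = Round(s_1, k_1) = 0x262D
s_3 = Round(s_2, k_2) = 0x6190
s_4 = Round(s_3, k_3) = 0xF289
s_5 = Round(s_4, k_4) = 0xF3BE
s_6 = Round(s_5, k_5) = 0x9A17
s_7 = Round(s_6, k_6) = 0x6AB1

0xF3BE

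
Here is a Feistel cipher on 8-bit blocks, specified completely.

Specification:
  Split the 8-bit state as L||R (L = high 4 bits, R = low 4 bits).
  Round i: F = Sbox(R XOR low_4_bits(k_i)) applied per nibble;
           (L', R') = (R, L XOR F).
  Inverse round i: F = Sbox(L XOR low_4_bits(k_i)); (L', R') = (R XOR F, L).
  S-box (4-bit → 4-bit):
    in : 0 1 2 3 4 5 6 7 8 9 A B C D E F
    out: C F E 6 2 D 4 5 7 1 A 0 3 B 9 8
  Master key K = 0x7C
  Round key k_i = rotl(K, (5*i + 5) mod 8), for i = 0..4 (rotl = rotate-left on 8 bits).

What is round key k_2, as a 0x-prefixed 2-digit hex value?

0x3E

K = 0x7C
k_0 = rotl(K, (5*0+5) mod 8) = rotl(K, 5) = 0x8F
k_1 = rotl(K, (5*1+5) mod 8) = rotl(K, 2) = 0xF1
k_2 = rotl(K, (5*2+5) mod 8) = rotl(K, 7) = 0x3E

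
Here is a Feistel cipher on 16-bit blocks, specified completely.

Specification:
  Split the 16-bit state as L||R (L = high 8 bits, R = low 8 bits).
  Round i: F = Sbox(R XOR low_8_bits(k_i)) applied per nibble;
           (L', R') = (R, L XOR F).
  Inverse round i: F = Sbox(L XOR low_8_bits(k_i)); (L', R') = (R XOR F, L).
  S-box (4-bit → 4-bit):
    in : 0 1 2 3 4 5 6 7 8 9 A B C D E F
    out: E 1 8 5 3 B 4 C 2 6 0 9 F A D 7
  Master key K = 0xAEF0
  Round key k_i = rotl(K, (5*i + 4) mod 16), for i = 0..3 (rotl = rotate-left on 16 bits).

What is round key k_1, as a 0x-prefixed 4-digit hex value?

K = 0xAEF0
k_0 = rotl(K, (5*0+4) mod 16) = rotl(K, 4) = 0xEF0A
k_1 = rotl(K, (5*1+4) mod 16) = rotl(K, 9) = 0xE15D

0xE15D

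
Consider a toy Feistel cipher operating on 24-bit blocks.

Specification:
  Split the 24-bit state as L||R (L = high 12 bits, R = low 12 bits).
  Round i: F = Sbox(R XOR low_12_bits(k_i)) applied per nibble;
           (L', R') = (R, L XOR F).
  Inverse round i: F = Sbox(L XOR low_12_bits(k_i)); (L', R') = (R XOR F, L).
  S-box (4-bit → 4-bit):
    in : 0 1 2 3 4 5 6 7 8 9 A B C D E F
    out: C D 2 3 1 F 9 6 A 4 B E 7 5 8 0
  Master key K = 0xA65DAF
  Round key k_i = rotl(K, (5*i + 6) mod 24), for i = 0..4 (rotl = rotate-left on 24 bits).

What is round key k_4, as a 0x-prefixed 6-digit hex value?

K = 0xA65DAF
k_0 = rotl(K, (5*0+6) mod 24) = rotl(K, 6) = 0x976BE9
k_1 = rotl(K, (5*1+6) mod 24) = rotl(K, 11) = 0xED7D32
k_2 = rotl(K, (5*2+6) mod 24) = rotl(K, 16) = 0xAFA65D
k_3 = rotl(K, (5*3+6) mod 24) = rotl(K, 21) = 0xF4CBB5
k_4 = rotl(K, (5*4+6) mod 24) = rotl(K, 2) = 0x9976BE

0x9976BE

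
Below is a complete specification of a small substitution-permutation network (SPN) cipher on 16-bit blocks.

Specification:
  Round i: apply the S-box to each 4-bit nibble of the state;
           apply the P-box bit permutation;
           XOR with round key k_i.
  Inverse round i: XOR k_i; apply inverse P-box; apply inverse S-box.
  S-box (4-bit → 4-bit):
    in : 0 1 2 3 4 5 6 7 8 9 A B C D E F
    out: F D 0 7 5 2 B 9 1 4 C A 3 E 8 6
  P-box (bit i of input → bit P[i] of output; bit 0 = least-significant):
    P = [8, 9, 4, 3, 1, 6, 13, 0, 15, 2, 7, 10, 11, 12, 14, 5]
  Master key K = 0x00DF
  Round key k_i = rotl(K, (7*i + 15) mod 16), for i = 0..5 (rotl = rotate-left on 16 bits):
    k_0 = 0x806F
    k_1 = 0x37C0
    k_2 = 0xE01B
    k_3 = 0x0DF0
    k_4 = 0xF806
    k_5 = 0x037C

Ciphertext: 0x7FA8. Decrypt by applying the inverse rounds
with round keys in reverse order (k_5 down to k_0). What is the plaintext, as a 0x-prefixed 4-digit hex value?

s_0 = ciphertext = 0x7FA8
s_1 = InvRound(s_0, k_5) = 0x3DF9
s_2 = InvRound(s_1, k_4) = 0xA061
s_3 = InvRound(s_2, k_3) = 0x81A4
s_4 = InvRound(s_3, k_2) = 0xAF11
s_5 = InvRound(s_4, k_1) = 0xC4B9
s_6 = InvRound(s_5, k_0) = 0x9DC9

0x9DC9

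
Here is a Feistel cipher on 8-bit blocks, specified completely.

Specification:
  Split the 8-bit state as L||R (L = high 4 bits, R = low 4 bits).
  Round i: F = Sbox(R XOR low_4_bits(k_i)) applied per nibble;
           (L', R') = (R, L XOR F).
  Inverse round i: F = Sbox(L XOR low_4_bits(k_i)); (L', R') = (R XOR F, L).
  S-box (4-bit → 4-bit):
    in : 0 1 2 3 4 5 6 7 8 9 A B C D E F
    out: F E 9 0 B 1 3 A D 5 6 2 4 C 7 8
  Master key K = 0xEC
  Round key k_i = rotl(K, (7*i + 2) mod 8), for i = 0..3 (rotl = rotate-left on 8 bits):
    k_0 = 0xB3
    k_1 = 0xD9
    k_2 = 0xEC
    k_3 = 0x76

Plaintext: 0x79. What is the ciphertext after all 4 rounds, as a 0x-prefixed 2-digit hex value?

0xC2

s_0 = plaintext = 0x79
s_1 = Round(s_0, k_0) = 0x91
s_2 = Round(s_1, k_1) = 0x14
s_3 = Round(s_2, k_2) = 0x4C
s_4 = Round(s_3, k_3) = 0xC2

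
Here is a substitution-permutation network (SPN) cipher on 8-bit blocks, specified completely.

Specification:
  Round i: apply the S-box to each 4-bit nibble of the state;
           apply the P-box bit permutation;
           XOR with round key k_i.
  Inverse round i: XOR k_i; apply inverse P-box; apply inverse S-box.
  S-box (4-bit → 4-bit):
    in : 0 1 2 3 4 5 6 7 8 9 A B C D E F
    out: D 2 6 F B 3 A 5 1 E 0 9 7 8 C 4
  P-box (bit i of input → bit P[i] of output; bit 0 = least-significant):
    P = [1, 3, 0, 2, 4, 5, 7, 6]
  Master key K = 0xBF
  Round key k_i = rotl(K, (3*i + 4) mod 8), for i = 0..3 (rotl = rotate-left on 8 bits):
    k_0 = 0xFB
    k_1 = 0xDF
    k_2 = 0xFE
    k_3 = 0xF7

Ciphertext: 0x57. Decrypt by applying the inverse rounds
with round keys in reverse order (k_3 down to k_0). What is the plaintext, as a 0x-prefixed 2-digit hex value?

0x37

s_0 = ciphertext = 0x57
s_1 = InvRound(s_0, k_3) = 0x2A
s_2 = InvRound(s_1, k_2) = 0x0D
s_3 = InvRound(s_2, k_1) = 0x08
s_4 = InvRound(s_3, k_0) = 0x37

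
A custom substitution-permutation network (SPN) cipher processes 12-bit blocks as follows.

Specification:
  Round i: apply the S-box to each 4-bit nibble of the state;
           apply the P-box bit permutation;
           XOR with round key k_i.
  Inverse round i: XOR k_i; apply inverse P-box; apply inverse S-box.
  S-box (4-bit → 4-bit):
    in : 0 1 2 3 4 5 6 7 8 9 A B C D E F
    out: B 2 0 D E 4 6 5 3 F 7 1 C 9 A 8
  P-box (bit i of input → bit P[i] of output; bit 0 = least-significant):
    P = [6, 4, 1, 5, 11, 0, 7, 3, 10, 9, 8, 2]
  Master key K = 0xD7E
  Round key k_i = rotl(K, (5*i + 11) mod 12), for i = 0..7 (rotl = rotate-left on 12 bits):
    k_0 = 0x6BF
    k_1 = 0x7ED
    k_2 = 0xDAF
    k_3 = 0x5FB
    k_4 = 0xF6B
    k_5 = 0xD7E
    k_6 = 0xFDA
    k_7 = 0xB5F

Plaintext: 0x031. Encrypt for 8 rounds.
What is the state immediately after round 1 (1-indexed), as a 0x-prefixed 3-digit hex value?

s_0 = plaintext = 0x031
s_1 = Round(s_0, k_0) = 0x823
s_2 = Round(s_1, k_1) = 0x18F
s_3 = Round(s_2, k_2) = 0x78E
s_4 = Round(s_3, k_3) = 0x8CA
s_5 = Round(s_4, k_4) = 0x9B1
s_6 = Round(s_5, k_5) = 0x26A
s_7 = Round(s_6, k_6) = 0xF09
s_8 = Round(s_7, k_7) = 0x320

0x823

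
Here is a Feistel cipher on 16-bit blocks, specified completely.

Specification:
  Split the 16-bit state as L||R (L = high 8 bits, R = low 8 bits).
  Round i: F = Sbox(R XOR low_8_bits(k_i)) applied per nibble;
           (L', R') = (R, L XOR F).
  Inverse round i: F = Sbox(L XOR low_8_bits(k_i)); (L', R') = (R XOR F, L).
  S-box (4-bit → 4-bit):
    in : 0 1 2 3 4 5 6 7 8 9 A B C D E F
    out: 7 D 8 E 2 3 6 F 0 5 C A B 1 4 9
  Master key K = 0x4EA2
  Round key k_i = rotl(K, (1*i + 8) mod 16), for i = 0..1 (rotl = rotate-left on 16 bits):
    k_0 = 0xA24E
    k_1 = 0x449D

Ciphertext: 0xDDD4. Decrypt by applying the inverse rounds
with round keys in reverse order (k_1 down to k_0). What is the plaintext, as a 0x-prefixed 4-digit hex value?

0x7CF3

s_0 = ciphertext = 0xDDD4
s_1 = InvRound(s_0, k_1) = 0xF3DD
s_2 = InvRound(s_1, k_0) = 0x7CF3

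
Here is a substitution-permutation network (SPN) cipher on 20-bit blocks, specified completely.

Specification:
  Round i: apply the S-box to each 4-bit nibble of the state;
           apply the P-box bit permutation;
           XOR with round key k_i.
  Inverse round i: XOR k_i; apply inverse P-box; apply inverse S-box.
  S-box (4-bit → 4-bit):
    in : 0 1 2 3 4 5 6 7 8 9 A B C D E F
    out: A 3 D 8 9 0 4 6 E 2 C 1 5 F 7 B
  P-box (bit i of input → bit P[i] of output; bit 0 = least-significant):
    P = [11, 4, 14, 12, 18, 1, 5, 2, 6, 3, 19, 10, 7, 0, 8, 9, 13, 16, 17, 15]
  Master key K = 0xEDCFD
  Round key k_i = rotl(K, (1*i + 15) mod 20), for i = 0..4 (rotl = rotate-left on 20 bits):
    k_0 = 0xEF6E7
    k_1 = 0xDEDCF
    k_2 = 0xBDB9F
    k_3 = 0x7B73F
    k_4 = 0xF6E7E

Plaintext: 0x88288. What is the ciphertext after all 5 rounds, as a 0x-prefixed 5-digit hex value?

s_0 = plaintext = 0x88288
s_1 = Round(s_0, k_0) = 0x52190
s_2 = Round(s_1, k_1) = 0xDFE15
s_3 = Round(s_2, k_2) = 0x47954
s_4 = Round(s_3, k_3) = 0x70E36
s_5 = Round(s_4, k_4) = 0x42C33

0x42C33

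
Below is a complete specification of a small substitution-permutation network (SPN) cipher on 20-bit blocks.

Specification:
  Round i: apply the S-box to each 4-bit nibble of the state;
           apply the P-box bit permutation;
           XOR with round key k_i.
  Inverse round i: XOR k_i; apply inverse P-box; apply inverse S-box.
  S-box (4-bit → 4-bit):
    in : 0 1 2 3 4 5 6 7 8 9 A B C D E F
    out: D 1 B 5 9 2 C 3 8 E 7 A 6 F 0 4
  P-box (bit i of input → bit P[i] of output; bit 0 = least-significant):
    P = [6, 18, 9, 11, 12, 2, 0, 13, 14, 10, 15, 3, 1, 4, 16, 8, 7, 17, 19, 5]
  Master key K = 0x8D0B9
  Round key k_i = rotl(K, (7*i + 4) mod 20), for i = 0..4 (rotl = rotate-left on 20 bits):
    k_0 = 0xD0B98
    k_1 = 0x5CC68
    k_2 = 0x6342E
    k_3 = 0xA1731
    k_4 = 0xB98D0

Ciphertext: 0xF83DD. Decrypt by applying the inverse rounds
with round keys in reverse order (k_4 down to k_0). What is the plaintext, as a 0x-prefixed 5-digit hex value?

s_0 = ciphertext = 0xF83DD
s_1 = InvRound(s_0, k_4) = 0xE88A9
s_2 = InvRound(s_1, k_3) = 0x1B919
s_3 = InvRound(s_2, k_2) = 0xBDCCB
s_4 = InvRound(s_3, k_1) = 0xD1E35
s_5 = InvRound(s_4, k_0) = 0x48BAE

0x48BAE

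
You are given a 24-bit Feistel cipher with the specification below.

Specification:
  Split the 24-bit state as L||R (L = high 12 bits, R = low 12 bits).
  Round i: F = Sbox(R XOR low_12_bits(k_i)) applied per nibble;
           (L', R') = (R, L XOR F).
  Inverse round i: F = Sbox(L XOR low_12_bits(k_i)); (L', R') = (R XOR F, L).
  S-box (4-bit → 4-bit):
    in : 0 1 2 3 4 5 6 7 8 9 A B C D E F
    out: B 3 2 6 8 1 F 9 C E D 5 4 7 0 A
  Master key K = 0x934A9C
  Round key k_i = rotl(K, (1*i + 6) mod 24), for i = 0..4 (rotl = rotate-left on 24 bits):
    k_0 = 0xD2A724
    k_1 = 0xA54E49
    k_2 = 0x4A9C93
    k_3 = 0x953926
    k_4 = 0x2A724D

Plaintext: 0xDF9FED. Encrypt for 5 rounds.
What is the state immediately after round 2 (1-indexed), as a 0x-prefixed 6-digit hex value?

s_0 = plaintext = 0xDF9FED
s_1 = Round(s_0, k_0) = 0xFED1B7
s_2 = Round(s_1, k_1) = 0x1B754D
s_3 = Round(s_2, k_2) = 0x54DFC7
s_4 = Round(s_3, k_3) = 0xFC7A4E
s_5 = Round(s_4, k_4) = 0xA4E371

0x1B754D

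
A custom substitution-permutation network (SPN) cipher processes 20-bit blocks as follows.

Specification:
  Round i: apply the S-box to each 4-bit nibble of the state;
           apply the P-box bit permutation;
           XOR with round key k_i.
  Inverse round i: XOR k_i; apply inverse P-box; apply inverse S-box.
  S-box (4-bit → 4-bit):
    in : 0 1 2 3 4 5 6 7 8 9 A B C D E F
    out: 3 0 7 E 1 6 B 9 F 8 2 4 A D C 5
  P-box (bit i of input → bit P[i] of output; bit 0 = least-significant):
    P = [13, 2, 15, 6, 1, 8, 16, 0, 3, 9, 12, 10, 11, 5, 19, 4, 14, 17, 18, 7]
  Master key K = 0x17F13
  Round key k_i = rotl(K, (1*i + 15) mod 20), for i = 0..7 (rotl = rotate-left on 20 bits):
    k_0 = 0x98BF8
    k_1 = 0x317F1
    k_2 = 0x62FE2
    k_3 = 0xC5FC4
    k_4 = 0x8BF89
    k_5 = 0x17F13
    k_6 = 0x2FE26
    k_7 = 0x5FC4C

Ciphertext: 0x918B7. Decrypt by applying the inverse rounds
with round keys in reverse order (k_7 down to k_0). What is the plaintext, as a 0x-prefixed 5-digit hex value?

s_0 = ciphertext = 0x918B7
s_1 = InvRound(s_0, k_7) = 0xD377D
s_2 = InvRound(s_1, k_6) = 0x2D48E
s_3 = InvRound(s_2, k_5) = 0xC7032
s_4 = InvRound(s_3, k_4) = 0xD666B
s_5 = InvRound(s_4, k_3) = 0x90F80
s_6 = InvRound(s_5, k_2) = 0x551F7
s_7 = InvRound(s_6, k_1) = 0x21C4A
s_8 = InvRound(s_7, k_0) = 0xC332B

0xC332B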